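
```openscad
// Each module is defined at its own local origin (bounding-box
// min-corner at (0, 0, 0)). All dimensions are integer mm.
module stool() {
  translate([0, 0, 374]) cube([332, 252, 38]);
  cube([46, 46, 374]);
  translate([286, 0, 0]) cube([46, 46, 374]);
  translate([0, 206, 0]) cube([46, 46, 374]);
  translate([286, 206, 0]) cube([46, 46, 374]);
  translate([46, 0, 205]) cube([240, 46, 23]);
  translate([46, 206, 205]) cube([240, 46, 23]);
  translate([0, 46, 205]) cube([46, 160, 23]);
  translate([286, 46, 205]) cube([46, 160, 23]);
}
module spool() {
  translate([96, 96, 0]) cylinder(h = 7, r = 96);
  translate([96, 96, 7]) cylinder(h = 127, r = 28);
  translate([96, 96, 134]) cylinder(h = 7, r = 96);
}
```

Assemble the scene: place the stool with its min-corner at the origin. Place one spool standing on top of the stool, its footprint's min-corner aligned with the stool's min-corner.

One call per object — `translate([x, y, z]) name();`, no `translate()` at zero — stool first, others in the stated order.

stool();
translate([0, 0, 412]) spool();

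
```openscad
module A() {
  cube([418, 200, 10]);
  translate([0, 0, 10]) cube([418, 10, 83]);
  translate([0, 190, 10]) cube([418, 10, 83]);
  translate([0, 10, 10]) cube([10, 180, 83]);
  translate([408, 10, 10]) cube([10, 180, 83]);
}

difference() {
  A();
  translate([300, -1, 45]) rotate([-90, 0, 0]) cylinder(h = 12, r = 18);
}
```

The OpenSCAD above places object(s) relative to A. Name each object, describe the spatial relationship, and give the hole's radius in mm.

The subtracted cylinder has r = 18 mm.

A is an open box. The open box has a circular hole through its front wall. The hole's radius is 18 mm.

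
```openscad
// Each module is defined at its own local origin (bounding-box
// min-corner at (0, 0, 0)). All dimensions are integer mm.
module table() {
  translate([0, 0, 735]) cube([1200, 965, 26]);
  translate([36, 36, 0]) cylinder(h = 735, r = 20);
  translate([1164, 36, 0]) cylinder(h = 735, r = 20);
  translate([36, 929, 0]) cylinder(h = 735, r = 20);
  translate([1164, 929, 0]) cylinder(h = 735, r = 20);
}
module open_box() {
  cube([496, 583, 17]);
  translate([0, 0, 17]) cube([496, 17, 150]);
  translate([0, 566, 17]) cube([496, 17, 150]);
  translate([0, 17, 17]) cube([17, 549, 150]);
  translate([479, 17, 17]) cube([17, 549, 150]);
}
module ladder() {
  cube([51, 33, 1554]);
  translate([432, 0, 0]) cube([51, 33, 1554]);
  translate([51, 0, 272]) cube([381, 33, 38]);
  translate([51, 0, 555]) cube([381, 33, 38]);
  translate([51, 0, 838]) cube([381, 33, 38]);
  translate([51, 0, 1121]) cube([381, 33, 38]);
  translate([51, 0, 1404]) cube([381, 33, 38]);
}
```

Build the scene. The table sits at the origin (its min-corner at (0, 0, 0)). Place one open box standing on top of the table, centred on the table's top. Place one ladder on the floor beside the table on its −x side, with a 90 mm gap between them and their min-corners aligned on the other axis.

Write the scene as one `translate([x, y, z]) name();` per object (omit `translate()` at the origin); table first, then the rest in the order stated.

table();
translate([352, 191, 761]) open_box();
translate([-573, 0, 0]) ladder();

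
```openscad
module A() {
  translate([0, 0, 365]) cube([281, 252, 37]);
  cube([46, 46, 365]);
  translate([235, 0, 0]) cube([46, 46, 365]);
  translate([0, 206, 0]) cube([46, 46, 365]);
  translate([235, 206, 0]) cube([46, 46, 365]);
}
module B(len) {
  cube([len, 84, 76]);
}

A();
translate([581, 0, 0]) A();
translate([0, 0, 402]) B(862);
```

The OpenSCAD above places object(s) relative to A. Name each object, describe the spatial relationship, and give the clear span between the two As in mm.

Second stool starts at x = 581; first ends at x = 281; clear span = 581 − 281 = 300 mm.

A is a stool. B is a beam. A beam spans the tops of two stools. The clear span between the two stools is 300 mm.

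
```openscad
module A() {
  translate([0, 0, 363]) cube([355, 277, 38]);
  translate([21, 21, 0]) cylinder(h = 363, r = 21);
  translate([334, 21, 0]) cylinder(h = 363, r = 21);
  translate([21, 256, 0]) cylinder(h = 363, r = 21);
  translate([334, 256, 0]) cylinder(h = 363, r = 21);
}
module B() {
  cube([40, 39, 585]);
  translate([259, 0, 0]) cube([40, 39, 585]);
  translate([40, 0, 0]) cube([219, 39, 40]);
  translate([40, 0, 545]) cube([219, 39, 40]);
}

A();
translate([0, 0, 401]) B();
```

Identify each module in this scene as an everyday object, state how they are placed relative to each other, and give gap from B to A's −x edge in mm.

A is a stool. B is a picture frame. The picture frame is on top of the stool. The gap from the picture frame to the stool's −x edge is 0 mm.

The picture frame's min-x is at 0; the stool's min-x is 0; gap = 0 mm.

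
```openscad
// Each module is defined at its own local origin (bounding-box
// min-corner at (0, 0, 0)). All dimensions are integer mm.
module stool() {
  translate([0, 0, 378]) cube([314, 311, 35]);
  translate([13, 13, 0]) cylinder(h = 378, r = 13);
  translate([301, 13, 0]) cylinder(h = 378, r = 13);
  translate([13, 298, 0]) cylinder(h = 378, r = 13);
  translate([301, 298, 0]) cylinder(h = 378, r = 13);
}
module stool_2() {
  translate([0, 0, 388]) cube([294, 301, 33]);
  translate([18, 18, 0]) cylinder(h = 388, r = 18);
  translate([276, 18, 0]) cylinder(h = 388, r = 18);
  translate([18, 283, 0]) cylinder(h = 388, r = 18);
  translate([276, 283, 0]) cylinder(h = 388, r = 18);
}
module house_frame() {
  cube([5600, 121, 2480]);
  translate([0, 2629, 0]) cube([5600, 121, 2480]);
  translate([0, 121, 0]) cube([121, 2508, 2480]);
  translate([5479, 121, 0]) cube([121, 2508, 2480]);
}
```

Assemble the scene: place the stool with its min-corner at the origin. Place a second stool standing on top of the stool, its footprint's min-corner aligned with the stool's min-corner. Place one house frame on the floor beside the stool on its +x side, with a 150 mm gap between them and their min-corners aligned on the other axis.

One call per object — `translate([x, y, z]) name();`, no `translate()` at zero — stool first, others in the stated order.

stool();
translate([0, 0, 413]) stool_2();
translate([464, 0, 0]) house_frame();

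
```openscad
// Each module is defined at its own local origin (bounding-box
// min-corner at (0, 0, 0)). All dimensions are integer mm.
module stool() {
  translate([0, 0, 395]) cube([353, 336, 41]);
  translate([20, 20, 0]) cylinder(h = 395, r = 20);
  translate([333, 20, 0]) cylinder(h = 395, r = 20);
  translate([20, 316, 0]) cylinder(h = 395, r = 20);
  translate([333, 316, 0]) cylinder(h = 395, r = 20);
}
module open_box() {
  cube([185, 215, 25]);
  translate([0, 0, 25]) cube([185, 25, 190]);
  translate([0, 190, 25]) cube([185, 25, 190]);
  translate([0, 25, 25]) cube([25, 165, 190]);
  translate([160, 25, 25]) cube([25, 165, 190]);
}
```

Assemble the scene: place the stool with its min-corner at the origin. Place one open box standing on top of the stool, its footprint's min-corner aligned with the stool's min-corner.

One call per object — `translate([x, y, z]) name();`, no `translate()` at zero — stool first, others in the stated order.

stool();
translate([0, 0, 436]) open_box();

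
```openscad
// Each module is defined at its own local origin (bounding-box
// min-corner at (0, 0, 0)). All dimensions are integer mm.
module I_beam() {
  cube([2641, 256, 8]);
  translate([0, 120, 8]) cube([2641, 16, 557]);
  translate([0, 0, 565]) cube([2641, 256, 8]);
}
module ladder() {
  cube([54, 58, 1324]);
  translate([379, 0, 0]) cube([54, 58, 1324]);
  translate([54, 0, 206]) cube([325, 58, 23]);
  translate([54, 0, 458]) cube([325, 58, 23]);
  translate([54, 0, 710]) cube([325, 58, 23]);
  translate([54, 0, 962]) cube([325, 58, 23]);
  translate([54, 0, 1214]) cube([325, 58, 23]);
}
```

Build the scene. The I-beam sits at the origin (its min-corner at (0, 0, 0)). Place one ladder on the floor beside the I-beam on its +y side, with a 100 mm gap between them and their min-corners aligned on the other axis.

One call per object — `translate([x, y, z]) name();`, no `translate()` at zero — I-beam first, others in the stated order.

I_beam();
translate([0, 356, 0]) ladder();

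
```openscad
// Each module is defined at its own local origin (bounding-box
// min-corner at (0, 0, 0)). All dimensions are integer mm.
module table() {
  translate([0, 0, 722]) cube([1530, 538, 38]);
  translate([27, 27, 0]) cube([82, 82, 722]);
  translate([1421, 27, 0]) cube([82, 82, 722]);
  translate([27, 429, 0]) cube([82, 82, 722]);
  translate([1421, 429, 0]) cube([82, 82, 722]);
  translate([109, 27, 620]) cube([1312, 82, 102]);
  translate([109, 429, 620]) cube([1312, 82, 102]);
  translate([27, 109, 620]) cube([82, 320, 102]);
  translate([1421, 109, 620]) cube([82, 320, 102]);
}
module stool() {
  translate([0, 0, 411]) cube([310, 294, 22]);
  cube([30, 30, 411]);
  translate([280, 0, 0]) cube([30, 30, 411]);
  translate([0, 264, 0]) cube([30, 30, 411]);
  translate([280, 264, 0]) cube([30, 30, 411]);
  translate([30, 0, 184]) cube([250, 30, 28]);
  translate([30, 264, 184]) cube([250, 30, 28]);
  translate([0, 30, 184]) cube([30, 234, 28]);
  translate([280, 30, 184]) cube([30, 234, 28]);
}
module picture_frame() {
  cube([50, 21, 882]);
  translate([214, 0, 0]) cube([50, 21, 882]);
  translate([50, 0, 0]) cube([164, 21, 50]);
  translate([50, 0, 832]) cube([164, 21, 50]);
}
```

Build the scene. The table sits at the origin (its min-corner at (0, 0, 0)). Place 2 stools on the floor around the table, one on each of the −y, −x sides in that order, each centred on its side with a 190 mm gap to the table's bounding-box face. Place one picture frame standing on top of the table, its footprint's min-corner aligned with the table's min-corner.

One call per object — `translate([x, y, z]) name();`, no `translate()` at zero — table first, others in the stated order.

table();
translate([610, -484, 0]) stool();
translate([-500, 122, 0]) stool();
translate([0, 0, 760]) picture_frame();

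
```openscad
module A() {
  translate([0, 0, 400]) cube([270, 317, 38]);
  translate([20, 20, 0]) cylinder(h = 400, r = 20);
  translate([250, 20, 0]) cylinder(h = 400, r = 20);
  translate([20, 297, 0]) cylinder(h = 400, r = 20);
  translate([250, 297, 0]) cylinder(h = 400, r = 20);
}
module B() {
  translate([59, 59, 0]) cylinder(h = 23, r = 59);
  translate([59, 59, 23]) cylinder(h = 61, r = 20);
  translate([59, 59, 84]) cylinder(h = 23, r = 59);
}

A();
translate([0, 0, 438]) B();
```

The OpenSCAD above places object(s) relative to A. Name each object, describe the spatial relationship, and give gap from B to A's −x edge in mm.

The spool's min-x is at 0; the stool's min-x is 0; gap = 0 mm.

A is a stool. B is a spool. The spool is on top of the stool. The gap from the spool to the stool's −x edge is 0 mm.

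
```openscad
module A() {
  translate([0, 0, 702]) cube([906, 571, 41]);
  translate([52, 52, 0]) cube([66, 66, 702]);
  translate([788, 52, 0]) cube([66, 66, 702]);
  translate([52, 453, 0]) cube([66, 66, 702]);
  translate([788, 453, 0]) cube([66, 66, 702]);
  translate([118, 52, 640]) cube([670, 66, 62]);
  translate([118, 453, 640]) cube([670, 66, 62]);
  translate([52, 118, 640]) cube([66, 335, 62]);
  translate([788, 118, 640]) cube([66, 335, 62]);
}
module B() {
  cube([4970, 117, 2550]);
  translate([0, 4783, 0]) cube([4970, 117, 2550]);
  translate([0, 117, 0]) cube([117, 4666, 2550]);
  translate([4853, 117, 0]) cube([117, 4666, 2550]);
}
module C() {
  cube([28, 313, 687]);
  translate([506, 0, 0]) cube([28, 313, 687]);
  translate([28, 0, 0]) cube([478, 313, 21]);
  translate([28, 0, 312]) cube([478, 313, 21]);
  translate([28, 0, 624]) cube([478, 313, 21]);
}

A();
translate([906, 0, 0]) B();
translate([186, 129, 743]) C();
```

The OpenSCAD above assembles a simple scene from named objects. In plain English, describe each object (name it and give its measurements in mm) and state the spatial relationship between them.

A is a rectangular dining table. The top is 906×571×41 mm with its upper surface at z = 743 mm. It stands on four 66×66 mm square legs, each inset 52 mm from the nearest pair of top edges, running from the floor to the underside of the top. Four apron rails, 66 mm thick and 62 mm tall, run between adjacent legs with their top edges flush with the underside of the top and their outer faces flush with the legs' outer faces.

B is a box-shaped house frame (walls only): outside footprint 4970×4900 mm, wall height 2550 mm, wall thickness 117 mm. The two y-facing walls run the full x-width; the two x-facing walls fit between the inner faces of the y-facing walls.

C is an open bookshelf. Two side panels, each 28 mm thick, 313 mm deep and 687 mm tall, stand 534 mm apart (outside-to-outside). Between them sit 3 shelves, each 21 mm thick and 313 mm deep, spanning the full gap between the sides. The bottom shelf rests on the floor (its underside at z = 0) and the clear gap between one shelf's top and the next shelf's underside is 291 mm.

The house frame is against the table's +x side, with their −y faces flush. The bookshelf is on top of the table, centred.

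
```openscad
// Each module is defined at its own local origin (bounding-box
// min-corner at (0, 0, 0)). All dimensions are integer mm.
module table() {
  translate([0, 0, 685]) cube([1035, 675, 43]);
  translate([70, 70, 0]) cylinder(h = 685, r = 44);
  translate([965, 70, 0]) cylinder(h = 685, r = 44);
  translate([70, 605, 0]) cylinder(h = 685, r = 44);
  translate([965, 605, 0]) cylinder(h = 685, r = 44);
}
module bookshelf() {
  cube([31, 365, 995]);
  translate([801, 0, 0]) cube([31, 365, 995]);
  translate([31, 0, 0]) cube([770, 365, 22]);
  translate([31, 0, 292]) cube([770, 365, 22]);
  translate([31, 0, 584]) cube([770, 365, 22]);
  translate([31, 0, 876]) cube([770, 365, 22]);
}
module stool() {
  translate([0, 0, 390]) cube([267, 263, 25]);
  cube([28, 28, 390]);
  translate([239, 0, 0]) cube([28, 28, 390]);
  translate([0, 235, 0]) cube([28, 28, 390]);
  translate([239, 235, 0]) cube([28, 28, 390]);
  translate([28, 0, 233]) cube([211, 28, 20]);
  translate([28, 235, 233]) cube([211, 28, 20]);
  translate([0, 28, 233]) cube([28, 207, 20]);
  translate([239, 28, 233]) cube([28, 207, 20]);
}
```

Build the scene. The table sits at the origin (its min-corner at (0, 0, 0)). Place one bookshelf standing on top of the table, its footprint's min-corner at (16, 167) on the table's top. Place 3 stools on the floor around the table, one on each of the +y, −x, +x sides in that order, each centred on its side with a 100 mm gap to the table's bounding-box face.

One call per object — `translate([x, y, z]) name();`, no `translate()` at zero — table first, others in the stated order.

table();
translate([16, 167, 728]) bookshelf();
translate([384, 775, 0]) stool();
translate([-367, 206, 0]) stool();
translate([1135, 206, 0]) stool();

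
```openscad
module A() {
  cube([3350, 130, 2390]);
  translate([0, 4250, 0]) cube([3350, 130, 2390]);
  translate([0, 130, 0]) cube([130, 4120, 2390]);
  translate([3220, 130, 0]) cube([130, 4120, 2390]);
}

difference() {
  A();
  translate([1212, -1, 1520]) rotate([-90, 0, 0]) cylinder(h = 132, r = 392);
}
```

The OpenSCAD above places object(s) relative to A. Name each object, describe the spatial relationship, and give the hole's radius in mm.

The subtracted cylinder has r = 392 mm.

A is a house frame. The house frame has a circular hole through its front wall. The hole's radius is 392 mm.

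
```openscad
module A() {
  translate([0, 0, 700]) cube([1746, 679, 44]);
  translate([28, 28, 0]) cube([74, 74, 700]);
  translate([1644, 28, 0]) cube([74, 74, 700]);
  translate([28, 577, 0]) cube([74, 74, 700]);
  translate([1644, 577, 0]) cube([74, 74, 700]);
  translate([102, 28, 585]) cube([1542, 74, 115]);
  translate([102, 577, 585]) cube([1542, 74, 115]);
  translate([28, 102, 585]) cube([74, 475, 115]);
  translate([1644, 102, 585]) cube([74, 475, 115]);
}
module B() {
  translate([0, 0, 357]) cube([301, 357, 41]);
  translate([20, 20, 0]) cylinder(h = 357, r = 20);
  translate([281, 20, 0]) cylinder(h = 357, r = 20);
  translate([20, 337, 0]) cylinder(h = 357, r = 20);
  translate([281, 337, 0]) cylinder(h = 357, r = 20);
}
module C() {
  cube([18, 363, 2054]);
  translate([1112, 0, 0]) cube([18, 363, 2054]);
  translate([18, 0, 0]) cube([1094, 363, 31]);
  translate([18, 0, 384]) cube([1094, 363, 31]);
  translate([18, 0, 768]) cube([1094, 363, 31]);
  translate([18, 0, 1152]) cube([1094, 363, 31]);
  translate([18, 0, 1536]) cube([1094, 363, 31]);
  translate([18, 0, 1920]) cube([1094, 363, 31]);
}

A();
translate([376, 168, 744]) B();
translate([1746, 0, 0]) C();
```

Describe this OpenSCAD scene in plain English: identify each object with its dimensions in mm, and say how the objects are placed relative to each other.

A is a rectangular dining table. The top is 1746×679×44 mm with its upper surface at z = 744 mm. It stands on four 74×74 mm square legs, each inset 28 mm from the nearest pair of top edges, running from the floor to the underside of the top. Four apron rails, 74 mm thick and 115 mm tall, run between adjacent legs with their top edges flush with the underside of the top and their outer faces flush with the legs' outer faces.

B is a four-legged stool. The seat is a 301×357×41 mm slab whose top surface is at z = 398 mm; four round legs, each 40 mm in diameter, run from the floor (z = 0) to the underside of the seat, each leg's axis is inset half a diameter from the nearest pair of seat edges (so the leg's bounding box is flush with the corner).

C is a bookshelf 1130 mm wide overall, 363 mm deep and 2054 mm tall. The two sides are 18 mm thick vertical panels. 6 horizontal shelves of 31 mm thickness span between the inner faces of the sides; the lowest shelf sits on the floor and shelves are stacked with a clear vertical gap of 353 mm between each pair.

The stool is on top of the table. The bookshelf is against the table's +x side, with their −y faces flush.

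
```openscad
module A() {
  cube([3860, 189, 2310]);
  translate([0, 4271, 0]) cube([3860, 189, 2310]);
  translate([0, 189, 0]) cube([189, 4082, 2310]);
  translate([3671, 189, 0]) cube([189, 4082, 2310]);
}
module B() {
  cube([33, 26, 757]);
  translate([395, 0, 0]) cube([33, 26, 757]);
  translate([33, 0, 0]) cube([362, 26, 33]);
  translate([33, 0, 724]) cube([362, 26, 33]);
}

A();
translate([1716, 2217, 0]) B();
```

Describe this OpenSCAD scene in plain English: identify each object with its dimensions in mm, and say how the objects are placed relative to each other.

A is the wall frame of a small rectangular building: four walls, each 2310 mm tall and 189 mm thick, enclosing a footprint 3860 mm (x) by 4460 mm (y) outside-to-outside, with no floor or roof. The front and back walls (the −y and +y sides) span the full width; the two side walls fit between them.

B is a picture frame with a 362×691 mm rectangular opening (x by z) and a uniform 33 mm border on every side. Frame depth is 26 mm along y. It is built from two vertical stiles running the full outside height and two horizontal rails spanning the gap between the stiles.

The picture frame sits inside the house frame, centred.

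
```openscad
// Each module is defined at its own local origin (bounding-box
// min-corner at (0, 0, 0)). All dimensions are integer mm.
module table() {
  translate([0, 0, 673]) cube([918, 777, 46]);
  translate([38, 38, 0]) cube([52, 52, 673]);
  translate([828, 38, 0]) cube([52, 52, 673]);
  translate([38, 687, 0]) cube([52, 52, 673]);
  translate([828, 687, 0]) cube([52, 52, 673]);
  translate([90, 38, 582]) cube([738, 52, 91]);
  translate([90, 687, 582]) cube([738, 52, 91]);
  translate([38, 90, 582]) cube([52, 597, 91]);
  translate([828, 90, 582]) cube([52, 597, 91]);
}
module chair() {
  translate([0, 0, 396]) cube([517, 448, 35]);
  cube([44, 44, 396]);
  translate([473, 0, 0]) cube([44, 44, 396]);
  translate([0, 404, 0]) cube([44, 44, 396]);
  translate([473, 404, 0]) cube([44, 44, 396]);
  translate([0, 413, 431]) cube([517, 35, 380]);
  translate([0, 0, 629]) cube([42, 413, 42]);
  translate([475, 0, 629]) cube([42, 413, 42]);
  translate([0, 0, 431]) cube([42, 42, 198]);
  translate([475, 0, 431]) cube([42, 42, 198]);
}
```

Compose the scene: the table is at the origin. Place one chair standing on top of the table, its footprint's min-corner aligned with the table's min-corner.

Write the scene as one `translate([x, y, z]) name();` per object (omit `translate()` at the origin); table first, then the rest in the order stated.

table();
translate([0, 0, 719]) chair();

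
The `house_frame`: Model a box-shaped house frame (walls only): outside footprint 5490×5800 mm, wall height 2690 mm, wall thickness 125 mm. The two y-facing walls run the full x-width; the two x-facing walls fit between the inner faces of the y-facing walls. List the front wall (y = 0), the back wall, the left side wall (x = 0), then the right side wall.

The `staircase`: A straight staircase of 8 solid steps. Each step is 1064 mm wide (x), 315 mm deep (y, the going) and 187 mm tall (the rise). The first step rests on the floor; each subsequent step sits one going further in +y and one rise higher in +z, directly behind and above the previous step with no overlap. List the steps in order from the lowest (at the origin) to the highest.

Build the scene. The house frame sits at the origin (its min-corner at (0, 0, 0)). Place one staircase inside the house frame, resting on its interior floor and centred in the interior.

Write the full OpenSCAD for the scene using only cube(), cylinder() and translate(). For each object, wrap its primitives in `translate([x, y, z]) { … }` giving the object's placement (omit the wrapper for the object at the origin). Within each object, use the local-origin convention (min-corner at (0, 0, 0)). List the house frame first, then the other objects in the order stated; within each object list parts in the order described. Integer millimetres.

cube([5490, 125, 2690]);
translate([0, 5675, 0]) cube([5490, 125, 2690]);
translate([0, 125, 0]) cube([125, 5550, 2690]);
translate([5365, 125, 0]) cube([125, 5550, 2690]);
translate([2213, 1640, 0]) {
  cube([1064, 315, 187]);
  translate([0, 315, 187]) cube([1064, 315, 187]);
  translate([0, 630, 374]) cube([1064, 315, 187]);
  translate([0, 945, 561]) cube([1064, 315, 187]);
  translate([0, 1260, 748]) cube([1064, 315, 187]);
  translate([0, 1575, 935]) cube([1064, 315, 187]);
  translate([0, 1890, 1122]) cube([1064, 315, 187]);
  translate([0, 2205, 1309]) cube([1064, 315, 187]);
}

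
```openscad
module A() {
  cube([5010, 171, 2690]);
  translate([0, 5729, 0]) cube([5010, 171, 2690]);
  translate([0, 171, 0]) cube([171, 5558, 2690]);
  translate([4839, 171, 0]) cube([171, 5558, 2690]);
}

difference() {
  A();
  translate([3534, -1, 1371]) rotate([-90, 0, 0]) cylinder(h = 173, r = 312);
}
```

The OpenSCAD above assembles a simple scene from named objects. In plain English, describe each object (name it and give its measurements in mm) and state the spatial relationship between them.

A is the wall frame of a small rectangular building: four walls, each 2690 mm tall and 171 mm thick, enclosing a footprint 5010 mm (x) by 5900 mm (y) outside-to-outside, with no floor or roof. The front and back walls (the −y and +y sides) span the full width; the two side walls fit between them.

The house frame has a circular hole of radius 312 mm through its front wall, centred at (x = 3534, z = 1371).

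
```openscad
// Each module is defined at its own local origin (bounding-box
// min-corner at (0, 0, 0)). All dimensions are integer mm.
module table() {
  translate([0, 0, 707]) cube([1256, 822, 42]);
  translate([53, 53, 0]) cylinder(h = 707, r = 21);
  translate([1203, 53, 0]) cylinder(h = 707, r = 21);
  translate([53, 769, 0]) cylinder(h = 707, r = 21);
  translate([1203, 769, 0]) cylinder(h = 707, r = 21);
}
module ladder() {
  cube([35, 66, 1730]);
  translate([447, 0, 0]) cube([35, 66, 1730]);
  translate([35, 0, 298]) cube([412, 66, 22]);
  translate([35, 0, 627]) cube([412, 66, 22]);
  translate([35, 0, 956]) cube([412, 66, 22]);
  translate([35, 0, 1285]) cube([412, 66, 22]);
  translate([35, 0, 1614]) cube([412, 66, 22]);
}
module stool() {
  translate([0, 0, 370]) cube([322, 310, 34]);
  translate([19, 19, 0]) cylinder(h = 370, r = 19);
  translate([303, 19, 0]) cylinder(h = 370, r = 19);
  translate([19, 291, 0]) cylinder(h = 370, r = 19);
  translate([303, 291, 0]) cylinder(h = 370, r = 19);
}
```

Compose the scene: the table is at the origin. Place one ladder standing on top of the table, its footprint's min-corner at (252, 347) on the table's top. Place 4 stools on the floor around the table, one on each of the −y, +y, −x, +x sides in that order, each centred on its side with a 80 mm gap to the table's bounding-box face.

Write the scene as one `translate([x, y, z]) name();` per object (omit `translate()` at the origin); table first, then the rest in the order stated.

table();
translate([252, 347, 749]) ladder();
translate([467, -390, 0]) stool();
translate([467, 902, 0]) stool();
translate([-402, 256, 0]) stool();
translate([1336, 256, 0]) stool();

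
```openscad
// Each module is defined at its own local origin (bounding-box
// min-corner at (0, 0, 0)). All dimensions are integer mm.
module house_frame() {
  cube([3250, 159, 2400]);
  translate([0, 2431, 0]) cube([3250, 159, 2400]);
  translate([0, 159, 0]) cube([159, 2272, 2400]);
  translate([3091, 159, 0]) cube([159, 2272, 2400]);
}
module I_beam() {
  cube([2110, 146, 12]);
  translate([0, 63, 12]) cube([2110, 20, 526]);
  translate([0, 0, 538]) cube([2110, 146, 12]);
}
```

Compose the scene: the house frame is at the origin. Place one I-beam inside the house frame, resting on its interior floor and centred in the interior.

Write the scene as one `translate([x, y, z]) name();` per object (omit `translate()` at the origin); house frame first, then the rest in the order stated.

house_frame();
translate([570, 1222, 0]) I_beam();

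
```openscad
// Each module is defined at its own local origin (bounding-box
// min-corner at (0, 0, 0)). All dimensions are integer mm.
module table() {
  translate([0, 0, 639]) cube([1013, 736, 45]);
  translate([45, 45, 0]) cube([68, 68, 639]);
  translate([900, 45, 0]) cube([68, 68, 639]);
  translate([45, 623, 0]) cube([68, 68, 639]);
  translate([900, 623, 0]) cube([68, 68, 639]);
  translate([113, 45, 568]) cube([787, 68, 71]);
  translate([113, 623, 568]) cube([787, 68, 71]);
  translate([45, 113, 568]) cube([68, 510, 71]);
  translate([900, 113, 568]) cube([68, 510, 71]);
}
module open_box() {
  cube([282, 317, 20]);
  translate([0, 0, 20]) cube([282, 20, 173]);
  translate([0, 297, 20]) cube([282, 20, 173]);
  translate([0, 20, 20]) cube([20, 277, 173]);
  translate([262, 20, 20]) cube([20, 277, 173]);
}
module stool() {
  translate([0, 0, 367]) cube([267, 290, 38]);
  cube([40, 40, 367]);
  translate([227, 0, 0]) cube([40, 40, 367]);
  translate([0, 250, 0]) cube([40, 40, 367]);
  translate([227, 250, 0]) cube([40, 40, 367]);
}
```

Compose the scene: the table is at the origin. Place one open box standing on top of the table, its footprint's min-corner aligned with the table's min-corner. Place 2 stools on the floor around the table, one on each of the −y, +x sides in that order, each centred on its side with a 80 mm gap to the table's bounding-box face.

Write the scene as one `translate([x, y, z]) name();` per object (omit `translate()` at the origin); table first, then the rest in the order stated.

table();
translate([0, 0, 684]) open_box();
translate([373, -370, 0]) stool();
translate([1093, 223, 0]) stool();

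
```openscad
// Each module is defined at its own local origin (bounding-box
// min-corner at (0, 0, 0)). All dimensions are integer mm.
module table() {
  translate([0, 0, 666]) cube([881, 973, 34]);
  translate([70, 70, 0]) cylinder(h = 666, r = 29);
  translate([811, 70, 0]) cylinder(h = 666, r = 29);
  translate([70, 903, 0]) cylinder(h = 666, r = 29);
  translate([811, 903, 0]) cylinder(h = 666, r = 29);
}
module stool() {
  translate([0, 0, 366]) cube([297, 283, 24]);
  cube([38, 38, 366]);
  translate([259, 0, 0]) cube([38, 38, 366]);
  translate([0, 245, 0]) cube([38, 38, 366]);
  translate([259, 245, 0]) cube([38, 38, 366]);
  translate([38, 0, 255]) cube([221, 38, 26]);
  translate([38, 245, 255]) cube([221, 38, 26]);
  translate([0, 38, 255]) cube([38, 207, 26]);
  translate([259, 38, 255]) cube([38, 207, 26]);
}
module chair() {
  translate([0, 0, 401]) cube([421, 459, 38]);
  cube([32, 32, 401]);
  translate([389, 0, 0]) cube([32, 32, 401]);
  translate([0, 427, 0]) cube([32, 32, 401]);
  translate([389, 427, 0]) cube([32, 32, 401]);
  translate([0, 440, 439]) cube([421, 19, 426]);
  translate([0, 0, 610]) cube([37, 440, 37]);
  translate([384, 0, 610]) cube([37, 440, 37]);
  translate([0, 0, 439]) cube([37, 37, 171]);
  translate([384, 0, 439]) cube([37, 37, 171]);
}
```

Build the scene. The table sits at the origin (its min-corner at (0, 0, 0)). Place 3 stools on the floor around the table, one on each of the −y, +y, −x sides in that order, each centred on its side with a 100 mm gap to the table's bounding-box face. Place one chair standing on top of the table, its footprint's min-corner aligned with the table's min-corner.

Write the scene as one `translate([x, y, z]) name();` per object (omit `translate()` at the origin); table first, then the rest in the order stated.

table();
translate([292, -383, 0]) stool();
translate([292, 1073, 0]) stool();
translate([-397, 345, 0]) stool();
translate([0, 0, 700]) chair();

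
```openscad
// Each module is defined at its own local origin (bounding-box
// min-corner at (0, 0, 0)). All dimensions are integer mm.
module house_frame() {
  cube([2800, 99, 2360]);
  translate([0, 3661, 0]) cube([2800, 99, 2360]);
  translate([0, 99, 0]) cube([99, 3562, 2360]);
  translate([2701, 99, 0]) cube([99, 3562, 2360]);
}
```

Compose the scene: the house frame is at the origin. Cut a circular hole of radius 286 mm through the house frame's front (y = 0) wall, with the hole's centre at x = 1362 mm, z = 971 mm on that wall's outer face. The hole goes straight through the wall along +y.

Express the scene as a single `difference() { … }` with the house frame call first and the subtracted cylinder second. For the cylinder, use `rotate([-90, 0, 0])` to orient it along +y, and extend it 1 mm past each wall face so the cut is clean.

difference() {
  house_frame();
  translate([1362, -1, 971]) rotate([-90, 0, 0]) cylinder(h = 101, r = 286);
}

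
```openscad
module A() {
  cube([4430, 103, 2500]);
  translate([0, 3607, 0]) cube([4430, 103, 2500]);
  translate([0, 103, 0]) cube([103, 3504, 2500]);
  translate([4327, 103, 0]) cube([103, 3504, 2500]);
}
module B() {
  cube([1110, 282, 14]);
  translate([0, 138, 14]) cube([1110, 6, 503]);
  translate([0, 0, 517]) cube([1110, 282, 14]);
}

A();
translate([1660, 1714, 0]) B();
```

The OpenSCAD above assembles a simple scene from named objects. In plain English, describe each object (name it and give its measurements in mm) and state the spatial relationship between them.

A is a box-shaped house frame (walls only): outside footprint 4430×3710 mm, wall height 2500 mm, wall thickness 103 mm. The two y-facing walls run the full x-width; the two x-facing walls fit between the inner faces of the y-facing walls.

B is an I-beam lying along x, 1110 mm long. Overall section height 531 mm. Two flanges 282 mm wide (y) and 14 mm thick, one on the floor and one at the top; a web 6 mm thick runs between them, centred on the flange width.

The I-beam sits inside the house frame, centred.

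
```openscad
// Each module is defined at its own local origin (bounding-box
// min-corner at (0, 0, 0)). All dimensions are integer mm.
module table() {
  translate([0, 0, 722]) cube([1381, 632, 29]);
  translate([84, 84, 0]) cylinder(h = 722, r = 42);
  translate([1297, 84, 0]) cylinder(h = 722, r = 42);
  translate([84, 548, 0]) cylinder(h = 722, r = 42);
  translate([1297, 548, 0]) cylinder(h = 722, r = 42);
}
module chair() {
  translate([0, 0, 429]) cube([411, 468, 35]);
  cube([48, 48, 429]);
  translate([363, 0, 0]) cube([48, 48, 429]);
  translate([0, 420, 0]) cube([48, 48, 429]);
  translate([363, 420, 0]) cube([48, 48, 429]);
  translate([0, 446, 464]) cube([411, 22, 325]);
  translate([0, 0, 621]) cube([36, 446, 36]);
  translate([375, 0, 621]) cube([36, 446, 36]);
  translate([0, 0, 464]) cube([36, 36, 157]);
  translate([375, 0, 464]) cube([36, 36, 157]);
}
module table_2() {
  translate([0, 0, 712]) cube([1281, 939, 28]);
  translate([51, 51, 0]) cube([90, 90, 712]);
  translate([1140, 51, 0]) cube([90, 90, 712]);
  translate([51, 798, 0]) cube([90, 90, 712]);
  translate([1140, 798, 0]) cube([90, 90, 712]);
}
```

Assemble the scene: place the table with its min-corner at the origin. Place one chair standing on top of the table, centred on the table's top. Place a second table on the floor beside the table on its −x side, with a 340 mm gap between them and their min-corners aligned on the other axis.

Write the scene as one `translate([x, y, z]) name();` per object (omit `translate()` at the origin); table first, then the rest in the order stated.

table();
translate([485, 82, 751]) chair();
translate([-1621, 0, 0]) table_2();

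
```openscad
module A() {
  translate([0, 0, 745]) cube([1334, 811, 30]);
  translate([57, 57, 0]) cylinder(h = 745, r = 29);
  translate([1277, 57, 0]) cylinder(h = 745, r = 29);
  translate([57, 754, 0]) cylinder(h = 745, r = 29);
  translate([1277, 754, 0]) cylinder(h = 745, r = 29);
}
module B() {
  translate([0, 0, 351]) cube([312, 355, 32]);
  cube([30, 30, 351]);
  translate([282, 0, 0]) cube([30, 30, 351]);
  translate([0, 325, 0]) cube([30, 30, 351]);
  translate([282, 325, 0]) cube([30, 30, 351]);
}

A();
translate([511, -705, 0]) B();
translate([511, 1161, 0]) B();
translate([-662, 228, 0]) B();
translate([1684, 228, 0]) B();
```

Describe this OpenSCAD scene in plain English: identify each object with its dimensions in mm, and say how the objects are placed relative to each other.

A is a table: top 1334 mm (x) × 811 mm (y), 30 mm thick, upper face at z = 775 mm, on four round legs of 58 mm diameter, each leg's bounding box inset 28 mm from the nearest pair of top edges, running from z = 0 to the bottom of the top.

B is a four-legged stool. The seat is a 312×355×32 mm slab whose top surface is at z = 383 mm; four square legs, each 30×30 mm in cross-section, run from the floor (z = 0) to the underside of the seat, each flush with a corner of the seat.

Four stools sit around the table at the −y, +y, −x, +x sides.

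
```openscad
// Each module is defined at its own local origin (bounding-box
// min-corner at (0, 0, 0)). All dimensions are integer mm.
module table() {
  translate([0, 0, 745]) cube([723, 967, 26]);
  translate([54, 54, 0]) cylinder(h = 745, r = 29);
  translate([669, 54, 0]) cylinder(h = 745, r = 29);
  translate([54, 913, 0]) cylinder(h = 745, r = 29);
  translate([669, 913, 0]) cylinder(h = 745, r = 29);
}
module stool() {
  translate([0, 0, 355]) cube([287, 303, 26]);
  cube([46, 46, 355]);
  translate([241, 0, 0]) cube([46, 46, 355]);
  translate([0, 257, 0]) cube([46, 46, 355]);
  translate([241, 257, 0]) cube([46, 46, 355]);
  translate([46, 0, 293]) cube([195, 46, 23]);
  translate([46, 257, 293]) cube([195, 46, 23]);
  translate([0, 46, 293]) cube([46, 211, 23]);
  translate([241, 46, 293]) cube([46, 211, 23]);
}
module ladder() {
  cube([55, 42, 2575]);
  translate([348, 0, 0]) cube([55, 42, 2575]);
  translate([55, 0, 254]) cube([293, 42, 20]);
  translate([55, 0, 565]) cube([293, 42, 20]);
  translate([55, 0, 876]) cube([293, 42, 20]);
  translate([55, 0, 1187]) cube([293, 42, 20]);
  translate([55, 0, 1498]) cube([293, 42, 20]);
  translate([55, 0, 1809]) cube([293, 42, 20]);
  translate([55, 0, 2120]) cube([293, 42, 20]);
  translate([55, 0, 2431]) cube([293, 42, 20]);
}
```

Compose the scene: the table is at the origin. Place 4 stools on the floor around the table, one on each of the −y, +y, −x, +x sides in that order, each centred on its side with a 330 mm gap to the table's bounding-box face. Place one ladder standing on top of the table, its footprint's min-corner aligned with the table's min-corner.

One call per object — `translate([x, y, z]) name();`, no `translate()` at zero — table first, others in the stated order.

table();
translate([218, -633, 0]) stool();
translate([218, 1297, 0]) stool();
translate([-617, 332, 0]) stool();
translate([1053, 332, 0]) stool();
translate([0, 0, 771]) ladder();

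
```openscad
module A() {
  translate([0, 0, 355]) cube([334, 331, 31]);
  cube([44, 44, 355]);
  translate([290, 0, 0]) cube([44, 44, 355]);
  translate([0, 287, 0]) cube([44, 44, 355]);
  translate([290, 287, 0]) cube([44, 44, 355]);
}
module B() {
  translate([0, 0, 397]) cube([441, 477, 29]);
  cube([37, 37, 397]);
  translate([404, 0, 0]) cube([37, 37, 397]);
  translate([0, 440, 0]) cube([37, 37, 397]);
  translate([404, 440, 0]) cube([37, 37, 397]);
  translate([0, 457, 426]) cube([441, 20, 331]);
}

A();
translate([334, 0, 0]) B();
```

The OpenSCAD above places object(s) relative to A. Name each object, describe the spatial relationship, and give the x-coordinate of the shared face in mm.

A is a stool. B is a chair. The chair is against the stool's +x side, with their −y faces flush. The x-coordinate of the shared face is 334 mm.

The stool's +x face and the chair's −x face are both at x = 334 mm.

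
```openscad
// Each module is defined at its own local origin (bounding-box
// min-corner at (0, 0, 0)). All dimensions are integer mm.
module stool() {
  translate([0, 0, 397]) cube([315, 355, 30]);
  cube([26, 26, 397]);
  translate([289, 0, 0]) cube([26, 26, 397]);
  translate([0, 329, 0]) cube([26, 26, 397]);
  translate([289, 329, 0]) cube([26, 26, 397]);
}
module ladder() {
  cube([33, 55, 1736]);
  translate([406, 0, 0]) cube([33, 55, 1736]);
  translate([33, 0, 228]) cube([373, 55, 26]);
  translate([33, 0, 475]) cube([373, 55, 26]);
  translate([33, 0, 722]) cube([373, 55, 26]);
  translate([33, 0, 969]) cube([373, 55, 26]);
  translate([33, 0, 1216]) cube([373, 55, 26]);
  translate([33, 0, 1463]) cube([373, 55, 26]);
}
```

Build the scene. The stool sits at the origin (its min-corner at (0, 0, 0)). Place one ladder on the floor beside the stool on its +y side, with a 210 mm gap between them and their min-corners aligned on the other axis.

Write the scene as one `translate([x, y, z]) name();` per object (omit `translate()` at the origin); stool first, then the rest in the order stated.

stool();
translate([0, 565, 0]) ladder();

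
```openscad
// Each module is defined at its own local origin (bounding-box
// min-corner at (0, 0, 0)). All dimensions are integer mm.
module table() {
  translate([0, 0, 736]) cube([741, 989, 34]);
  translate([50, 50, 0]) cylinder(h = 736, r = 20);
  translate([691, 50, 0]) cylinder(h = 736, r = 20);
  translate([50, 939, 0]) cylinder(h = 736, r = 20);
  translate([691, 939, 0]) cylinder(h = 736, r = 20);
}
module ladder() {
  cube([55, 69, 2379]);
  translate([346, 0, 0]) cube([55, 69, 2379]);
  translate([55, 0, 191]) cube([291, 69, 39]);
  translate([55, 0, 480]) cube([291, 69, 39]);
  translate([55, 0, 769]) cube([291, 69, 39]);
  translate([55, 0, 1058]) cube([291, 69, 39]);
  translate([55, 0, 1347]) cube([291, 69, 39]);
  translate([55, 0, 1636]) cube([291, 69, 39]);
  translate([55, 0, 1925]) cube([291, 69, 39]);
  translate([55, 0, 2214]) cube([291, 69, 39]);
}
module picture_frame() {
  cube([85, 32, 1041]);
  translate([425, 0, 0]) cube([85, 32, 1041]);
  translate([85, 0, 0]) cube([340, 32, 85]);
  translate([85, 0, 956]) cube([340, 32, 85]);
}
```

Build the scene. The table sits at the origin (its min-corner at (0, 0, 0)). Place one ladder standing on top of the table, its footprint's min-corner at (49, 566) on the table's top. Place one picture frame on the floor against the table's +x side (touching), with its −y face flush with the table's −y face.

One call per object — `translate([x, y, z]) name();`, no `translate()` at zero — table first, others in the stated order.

table();
translate([49, 566, 770]) ladder();
translate([741, 0, 0]) picture_frame();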